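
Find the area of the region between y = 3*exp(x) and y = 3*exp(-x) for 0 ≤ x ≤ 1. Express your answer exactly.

On [0, 1], (3*exp(x)) - (3*exp(-x)) = 3*exp(x) - 3*exp(-x) is ≥ 0 throughout, so the area is a single integral of |3*exp(x) - 3*exp(-x)|.
∫[0,1] (3*exp(x) - 3*exp(-x)) dx = -6 + 3*exp(-1) + 3*exp(1).

-6 + 3*exp(-1) + 3*exp(1)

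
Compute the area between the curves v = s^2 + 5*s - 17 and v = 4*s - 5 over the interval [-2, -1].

67/6

On [-2, -1], (s^2 + 5*s - 17) - (4*s - 5) = s^2 + s - 12 is ≤ 0 throughout, so the area is a single integral of |s^2 + s - 12|.
∫[-2,-1] (s^2 + s - 12) ds = -67/6; the area of that piece is 67/6.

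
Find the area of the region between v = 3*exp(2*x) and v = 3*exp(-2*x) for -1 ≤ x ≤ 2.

The difference (3*exp(2*x)) - (3*exp(-2*x)) = 3*exp(2*x) - 3*exp(-2*x) changes sign at x = 0 inside [-1, 2], so split the integral there.
∫[-1,0] (3*exp(2*x) - 3*exp(-2*x)) dx = -3*exp(2)/2 - 3*exp(-2)/2 + 3; the area of that piece is -3 + 3*exp(-2)/2 + 3*exp(2)/2.
∫[0,2] (3*exp(2*x) - 3*exp(-2*x)) dx = -3 + 3*exp(-4)/2 + 3*exp(4)/2.
Total area = (-3 + 3*exp(-2)/2 + 3*exp(2)/2) + (-3 + 3*exp(-4)/2 + 3*exp(4)/2) = -6 + 3*exp(-4)/2 + 3*exp(-2)/2 + 3*exp(2)/2 + 3*exp(4)/2.

-6 + 3*exp(-4)/2 + 3*exp(-2)/2 + 3*exp(2)/2 + 3*exp(4)/2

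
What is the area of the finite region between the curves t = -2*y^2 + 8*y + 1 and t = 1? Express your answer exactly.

Both boundary curves give t as a function of y, so integrate with respect to y. Setting them equal: -2*y^2 + 8*y = 0, i.e. -2*y*(y - 4) = 0, so they meet at y = 0, 4.
For y in [0, 4], t = -2*y^2 + 8*y + 1 is on the right; area = ∫[0,4] (-2*y^2 + 8*y) dy = 64/3.

64/3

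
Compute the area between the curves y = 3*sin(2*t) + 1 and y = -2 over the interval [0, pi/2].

3 + 3*pi/2

On [0, pi/2], (3*sin(2*t) + 1) - (-2) = 3*sin(2*t) + 3 is ≥ 0 throughout, so the area is a single integral of |3*sin(2*t) + 3|.
∫[0,pi/2] (3*sin(2*t) + 3) dt = 3 + 3*pi/2.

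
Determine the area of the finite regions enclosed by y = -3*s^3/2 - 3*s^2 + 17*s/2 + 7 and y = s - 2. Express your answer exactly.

253/8

Set the curves equal: -3*s^3/2 - 3*s^2 + 17*s/2 + 7 = s - 2, so -3*s^3/2 - 3*s^2 + 15*s/2 + 9 = 0, which factors as -3*(s - 2)*(s + 1)*(s + 3)/2 = 0. The curves meet at s = -3, -1, 2.
On [-3, -1], y = s - 2 is on top; that piece has area ∫[-3,-1] (-(-3*s^3/2 - 3*s^2 + 15*s/2 + 9)) ds = 8.
On [-1, 2], y = -3*s^3/2 - 3*s^2 + 17*s/2 + 7 is on top; that piece has area ∫[-1,2] (-3*s^3/2 - 3*s^2 + 15*s/2 + 9) ds = 189/8.
Total enclosed area = 8 + 189/8 = 253/8.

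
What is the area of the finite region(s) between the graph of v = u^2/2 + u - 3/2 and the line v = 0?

The curve meets the u-axis where u^2/2 + u - 3/2 = 0, i.e. (u - 1)*(u + 3)/2 = 0, at u = -3, 1.
On [-3, 1] the curve lies below the axis; ∫[-3,1] (u^2/2 + u - 3/2) du = -16/3, giving area 16/3.

16/3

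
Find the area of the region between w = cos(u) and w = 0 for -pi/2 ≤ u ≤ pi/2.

On [-pi/2, pi/2], (cos(u)) - (0) = cos(u) is ≥ 0 throughout, so the area is a single integral of |cos(u)|.
∫[-pi/2,pi/2] (cos(u)) du = 2.

2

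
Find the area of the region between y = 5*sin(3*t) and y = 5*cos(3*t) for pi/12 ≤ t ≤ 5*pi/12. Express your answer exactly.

10*sqrt(2)/3

On [pi/12, 5*pi/12], (5*sin(3*t)) - (5*cos(3*t)) = 5*sin(3*t) - 5*cos(3*t) is ≥ 0 throughout, so the area is a single integral of |5*sin(3*t) - 5*cos(3*t)|.
∫[pi/12,5*pi/12] (5*sin(3*t) - 5*cos(3*t)) dt = 10*sqrt(2)/3.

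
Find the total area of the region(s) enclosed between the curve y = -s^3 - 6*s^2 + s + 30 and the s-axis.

The curve meets the s-axis where -s^3 - 6*s^2 + s + 30 = 0, i.e. -(s - 2)*(s + 3)*(s + 5) = 0, at s = -5, -3, 2.
On [-5, -3] the curve lies below the axis; ∫[-5,-3] (-s^3 - 6*s^2 + s + 30) ds = -8, giving area 8.
On [-3, 2] the curve lies above the axis; ∫[-3,2] (-s^3 - 6*s^2 + s + 30) ds = 375/4, giving area 375/4.
Total area = 8 + 375/4 = 407/4.

407/4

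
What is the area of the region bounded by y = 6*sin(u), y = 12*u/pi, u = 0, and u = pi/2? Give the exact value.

On [0, pi/2], (6*sin(u)) - (12*u/pi) = -12*u/pi + 6*sin(u) is ≥ 0 throughout, so the area is a single integral of |-12*u/pi + 6*sin(u)|.
∫[0,pi/2] (-12*u/pi + 6*sin(u)) du = 6 - 3*pi/2.

6 - 3*pi/2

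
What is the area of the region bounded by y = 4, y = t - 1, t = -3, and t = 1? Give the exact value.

On [-3, 1], (4) - (t - 1) = -t + 5 is ≥ 0 throughout, so the area is a single integral of |-t + 5|.
∫[-3,1] (-t + 5) dt = 24.

24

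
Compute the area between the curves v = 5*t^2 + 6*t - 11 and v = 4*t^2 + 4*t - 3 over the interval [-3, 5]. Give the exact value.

The difference (5*t^2 + 6*t - 11) - (4*t^2 + 4*t - 3) = t^2 + 2*t - 8 changes sign at t = 2 inside [-3, 5], so split the integral there.
∫[-3,2] (t^2 + 2*t - 8) dt = -100/3; the area of that piece is 100/3.
∫[2,5] (t^2 + 2*t - 8) dt = 36.
Total area = 100/3 + 36 = 208/3.

208/3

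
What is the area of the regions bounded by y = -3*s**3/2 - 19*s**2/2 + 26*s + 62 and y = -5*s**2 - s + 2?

2997/8

Set the curves equal: -3*s**3/2 - 19*s**2/2 + 26*s + 62 = -5*s**2 - s + 2, so -3*s**3/2 - 9*s**2/2 + 27*s + 60 = 0, which factors as -3*(s - 4)*(s + 2)*(s + 5)/2 = 0. The curves meet at s = -5, -2, 4.
On [-5, -2], y = -5*s**2 - s + 2 is on top; that piece has area ∫[-5,-2] (-(-3*s**3/2 - 9*s**2/2 + 27*s + 60)) ds = 405/8.
On [-2, 4], y = -3*s**3/2 - 19*s**2/2 + 26*s + 62 is on top; that piece has area ∫[-2,4] (-3*s**3/2 - 9*s**2/2 + 27*s + 60) ds = 324.
Total enclosed area = 405/8 + 324 = 2997/8.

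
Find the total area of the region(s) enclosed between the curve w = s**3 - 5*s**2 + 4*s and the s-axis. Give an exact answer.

The curve meets the s-axis where s**3 - 5*s**2 + 4*s = 0, i.e. s*(s - 4)*(s - 1) = 0, at s = 0, 1, 4.
On [0, 1] the curve lies above the axis; ∫[0,1] (s**3 - 5*s**2 + 4*s) ds = 7/12, giving area 7/12.
On [1, 4] the curve lies below the axis; ∫[1,4] (s**3 - 5*s**2 + 4*s) ds = -45/4, giving area 45/4.
Total area = 7/12 + 45/4 = 71/6.

71/6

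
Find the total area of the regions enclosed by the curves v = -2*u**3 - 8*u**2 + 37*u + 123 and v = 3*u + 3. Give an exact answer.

3901/6

Set the curves equal: -2*u**3 - 8*u**2 + 37*u + 123 = 3*u + 3, so -2*u**3 - 8*u**2 + 34*u + 120 = 0, which factors as -2*(u - 4)*(u + 3)*(u + 5) = 0. The curves meet at u = -5, -3, 4.
On [-5, -3], v = 3*u + 3 is on top; that piece has area ∫[-5,-3] (-(-2*u**3 - 8*u**2 + 34*u + 120)) du = 64/3.
On [-3, 4], v = -2*u**3 - 8*u**2 + 37*u + 123 is on top; that piece has area ∫[-3,4] (-2*u**3 - 8*u**2 + 34*u + 120) du = 3773/6.
Total enclosed area = 64/3 + 3773/6 = 3901/6.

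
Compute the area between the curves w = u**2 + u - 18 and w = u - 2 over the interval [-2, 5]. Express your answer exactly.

229/3

The difference (u**2 + u - 18) - (u - 2) = u**2 - 16 changes sign at u = 4 inside [-2, 5], so split the integral there.
∫[-2,4] (u**2 - 16) du = -72; the area of that piece is 72.
∫[4,5] (u**2 - 16) du = 13/3.
Total area = 72 + 13/3 = 229/3.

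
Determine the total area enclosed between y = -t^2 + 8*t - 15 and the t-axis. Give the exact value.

The curve meets the t-axis where -t^2 + 8*t - 15 = 0, i.e. -(t - 5)*(t - 3) = 0, at t = 3, 5.
On [3, 5] the curve lies above the axis; ∫[3,5] (-t^2 + 8*t - 15) dt = 4/3, giving area 4/3.

4/3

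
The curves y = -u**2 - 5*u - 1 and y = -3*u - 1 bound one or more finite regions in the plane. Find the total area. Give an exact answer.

Set the curves equal: -u**2 - 5*u - 1 = -3*u - 1, so -u**2 - 2*u = 0, which factors as -u*(u + 2) = 0. The curves meet at u = -2, 0.
On [-2, 0], y = -u**2 - 5*u - 1 is on top; that piece has area ∫[-2,0] (-u**2 - 2*u) du = 4/3.

4/3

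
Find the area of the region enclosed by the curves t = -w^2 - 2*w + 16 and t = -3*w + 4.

Both boundary curves give t as a function of w, so integrate with respect to w. Setting them equal: -w^2 + w + 12 = 0, i.e. -(w - 4)*(w + 3) = 0, so they meet at w = -3, 4.
For w in [-3, 4], t = -w^2 - 2*w + 16 is on the right; area = ∫[-3,4] (-w^2 + w + 12) dw = 343/6.

343/6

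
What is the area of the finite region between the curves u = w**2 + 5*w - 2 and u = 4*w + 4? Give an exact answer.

Both boundary curves give u as a function of w, so integrate with respect to w. Setting them equal: w**2 + w - 6 = 0, i.e. (w - 2)*(w + 3) = 0, so they meet at w = -3, 2.
For w in [-3, 2], u = w**2 + 5*w - 2 is on the left; area = ∫[-3,2] (-(w**2 + w - 6)) dw = 125/6.

125/6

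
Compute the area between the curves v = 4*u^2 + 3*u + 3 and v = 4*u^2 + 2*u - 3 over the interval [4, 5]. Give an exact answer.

21/2

On [4, 5], (4*u^2 + 3*u + 3) - (4*u^2 + 2*u - 3) = u + 6 is ≥ 0 throughout, so the area is a single integral of |u + 6|.
∫[4,5] (u + 6) du = 21/2.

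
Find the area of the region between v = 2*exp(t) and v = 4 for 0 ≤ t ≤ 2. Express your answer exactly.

The difference (2*exp(t)) - (4) = 2*exp(t) - 4 changes sign at t = log(2) inside [0, 2], so split the integral there.
∫[0,log(2)] (2*exp(t) - 4) dt = 2 - log(16); the area of that piece is -2 + log(16).
∫[log(2),2] (2*exp(t) - 4) dt = -12 + 4*log(2) + 2*exp(2).
Total area = (-2 + log(16)) + (-12 + 4*log(2) + 2*exp(2)) = -14 + 8*log(2) + 2*exp(2).

-14 + 8*log(2) + 2*exp(2)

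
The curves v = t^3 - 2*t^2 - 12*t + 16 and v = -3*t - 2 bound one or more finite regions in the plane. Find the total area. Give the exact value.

Set the curves equal: t^3 - 2*t^2 - 12*t + 16 = -3*t - 2, so t^3 - 2*t^2 - 9*t + 18 = 0, which factors as (t - 3)*(t - 2)*(t + 3) = 0. The curves meet at t = -3, 2, 3.
On [-3, 2], v = t^3 - 2*t^2 - 12*t + 16 is on top; that piece has area ∫[-3,2] (t^3 - 2*t^2 - 9*t + 18) dt = 875/12.
On [2, 3], v = -3*t - 2 is on top; that piece has area ∫[2,3] (-(t^3 - 2*t^2 - 9*t + 18)) dt = 11/12.
Total enclosed area = 875/12 + 11/12 = 443/6.

443/6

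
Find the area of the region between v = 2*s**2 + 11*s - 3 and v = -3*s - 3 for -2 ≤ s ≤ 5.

The difference (2*s**2 + 11*s - 3) - (-3*s - 3) = 2*s**2 + 14*s changes sign at s = 0 inside [-2, 5], so split the integral there.
∫[-2,0] (2*s**2 + 14*s) ds = -68/3; the area of that piece is 68/3.
∫[0,5] (2*s**2 + 14*s) ds = 775/3.
Total area = 68/3 + 775/3 = 281.

281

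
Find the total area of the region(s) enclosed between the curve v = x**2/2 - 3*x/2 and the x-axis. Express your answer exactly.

The curve meets the x-axis where x**2/2 - 3*x/2 = 0, i.e. x*(x - 3)/2 = 0, at x = 0, 3.
On [0, 3] the curve lies below the axis; ∫[0,3] (x**2/2 - 3*x/2) dx = -9/4, giving area 9/4.

9/4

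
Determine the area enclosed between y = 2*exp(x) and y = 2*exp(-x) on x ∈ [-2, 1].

The difference (2*exp(x)) - (2*exp(-x)) = 2*exp(x) - 2*exp(-x) changes sign at x = 0 inside [-2, 1], so split the integral there.
∫[-2,0] (2*exp(x) - 2*exp(-x)) dx = -2*exp(2) - 2*exp(-2) + 4; the area of that piece is -4 + 2*exp(-2) + 2*exp(2).
∫[0,1] (2*exp(x) - 2*exp(-x)) dx = -4 + 2*exp(-1) + 2*exp(1).
Total area = (-4 + 2*exp(-2) + 2*exp(2)) + (-4 + 2*exp(-1) + 2*exp(1)) = -8 + 2*exp(-2) + 2*exp(-1) + 2*exp(1) + 2*exp(2).

-8 + 2*exp(-2) + 2*exp(-1) + 2*exp(1) + 2*exp(2)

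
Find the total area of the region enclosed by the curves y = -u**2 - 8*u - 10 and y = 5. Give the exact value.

Set the curves equal: -u**2 - 8*u - 10 = 5, so -u**2 - 8*u - 15 = 0, which factors as -(u + 3)*(u + 5) = 0. The curves meet at u = -5, -3.
On [-5, -3], y = -u**2 - 8*u - 10 is on top; that piece has area ∫[-5,-3] (-u**2 - 8*u - 15) du = 4/3.

4/3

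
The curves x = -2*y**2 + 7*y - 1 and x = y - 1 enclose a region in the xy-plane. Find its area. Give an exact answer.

Both boundary curves give x as a function of y, so integrate with respect to y. Setting them equal: -2*y**2 + 6*y = 0, i.e. -2*y*(y - 3) = 0, so they meet at y = 0, 3.
For y in [0, 3], x = -2*y**2 + 7*y - 1 is on the right; area = ∫[0,3] (-2*y**2 + 6*y) dy = 9.

9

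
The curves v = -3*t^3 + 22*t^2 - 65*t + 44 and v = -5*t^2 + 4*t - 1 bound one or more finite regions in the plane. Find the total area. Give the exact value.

Set the curves equal: -3*t^3 + 22*t^2 - 65*t + 44 = -5*t^2 + 4*t - 1, so -3*t^3 + 27*t^2 - 69*t + 45 = 0, which factors as -3*(t - 5)*(t - 3)*(t - 1) = 0. The curves meet at t = 1, 3, 5.
On [1, 3], v = -5*t^2 + 4*t - 1 is on top; that piece has area ∫[1,3] (-(-3*t^3 + 27*t^2 - 69*t + 45)) dt = 12.
On [3, 5], v = -3*t^3 + 22*t^2 - 65*t + 44 is on top; that piece has area ∫[3,5] (-3*t^3 + 27*t^2 - 69*t + 45) dt = 12.
Total enclosed area = 12 + 12 = 24.

24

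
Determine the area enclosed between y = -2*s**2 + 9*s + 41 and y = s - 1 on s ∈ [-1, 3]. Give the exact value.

On [-1, 3], (-2*s**2 + 9*s + 41) - (s - 1) = -2*s**2 + 8*s + 42 is ≥ 0 throughout, so the area is a single integral of |-2*s**2 + 8*s + 42|.
∫[-1,3] (-2*s**2 + 8*s + 42) ds = 544/3.

544/3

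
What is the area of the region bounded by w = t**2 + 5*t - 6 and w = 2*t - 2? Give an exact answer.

125/6

Set the curves equal: t**2 + 5*t - 6 = 2*t - 2, so t**2 + 3*t - 4 = 0, which factors as (t - 1)*(t + 4) = 0. The curves meet at t = -4, 1.
On [-4, 1], w = 2*t - 2 is on top; that piece has area ∫[-4,1] (-(t**2 + 3*t - 4)) dt = 125/6.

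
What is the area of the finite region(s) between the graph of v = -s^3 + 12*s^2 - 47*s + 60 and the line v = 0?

1/2

The curve meets the s-axis where -s^3 + 12*s^2 - 47*s + 60 = 0, i.e. -(s - 5)*(s - 4)*(s - 3) = 0, at s = 3, 4, 5.
On [3, 4] the curve lies below the axis; ∫[3,4] (-s^3 + 12*s^2 - 47*s + 60) ds = -1/4, giving area 1/4.
On [4, 5] the curve lies above the axis; ∫[4,5] (-s^3 + 12*s^2 - 47*s + 60) ds = 1/4, giving area 1/4.
Total area = 1/4 + 1/4 = 1/2.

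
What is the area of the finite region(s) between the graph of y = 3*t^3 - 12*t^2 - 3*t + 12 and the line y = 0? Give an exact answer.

The curve meets the t-axis where 3*t^3 - 12*t^2 - 3*t + 12 = 0, i.e. 3*(t - 4)*(t - 1)*(t + 1) = 0, at t = -1, 1, 4.
On [-1, 1] the curve lies above the axis; ∫[-1,1] (3*t^3 - 12*t^2 - 3*t + 12) dt = 16, giving area 16.
On [1, 4] the curve lies below the axis; ∫[1,4] (3*t^3 - 12*t^2 - 3*t + 12) dt = -189/4, giving area 189/4.
Total area = 16 + 189/4 = 253/4.

253/4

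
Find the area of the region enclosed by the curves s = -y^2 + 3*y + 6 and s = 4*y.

125/6

Both boundary curves give s as a function of y, so integrate with respect to y. Setting them equal: -y^2 - y + 6 = 0, i.e. -(y - 2)*(y + 3) = 0, so they meet at y = -3, 2.
For y in [-3, 2], s = -y^2 + 3*y + 6 is on the right; area = ∫[-3,2] (-y^2 - y + 6) dy = 125/6.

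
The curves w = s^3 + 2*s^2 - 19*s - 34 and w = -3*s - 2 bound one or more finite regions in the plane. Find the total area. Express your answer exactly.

568/3

Set the curves equal: s^3 + 2*s^2 - 19*s - 34 = -3*s - 2, so s^3 + 2*s^2 - 16*s - 32 = 0, which factors as (s - 4)*(s + 2)*(s + 4) = 0. The curves meet at s = -4, -2, 4.
On [-4, -2], w = s^3 + 2*s^2 - 19*s - 34 is on top; that piece has area ∫[-4,-2] (s^3 + 2*s^2 - 16*s - 32) ds = 28/3.
On [-2, 4], w = -3*s - 2 is on top; that piece has area ∫[-2,4] (-(s^3 + 2*s^2 - 16*s - 32)) ds = 180.
Total enclosed area = 28/3 + 180 = 568/3.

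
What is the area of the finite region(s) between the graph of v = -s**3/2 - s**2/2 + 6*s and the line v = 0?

The curve meets the s-axis where -s**3/2 - s**2/2 + 6*s = 0, i.e. -s*(s - 3)*(s + 4)/2 = 0, at s = -4, 0, 3.
On [-4, 0] the curve lies below the axis; ∫[-4,0] (-s**3/2 - s**2/2 + 6*s) ds = -80/3, giving area 80/3.
On [0, 3] the curve lies above the axis; ∫[0,3] (-s**3/2 - s**2/2 + 6*s) ds = 99/8, giving area 99/8.
Total area = 80/3 + 99/8 = 937/24.

937/24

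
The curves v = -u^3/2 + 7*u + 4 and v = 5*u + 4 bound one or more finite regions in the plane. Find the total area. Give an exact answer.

Set the curves equal: -u^3/2 + 7*u + 4 = 5*u + 4, so -u^3/2 + 2*u = 0, which factors as -u*(u - 2)*(u + 2)/2 = 0. The curves meet at u = -2, 0, 2.
On [-2, 0], v = 5*u + 4 is on top; that piece has area ∫[-2,0] (-(-u^3/2 + 2*u)) du = 2.
On [0, 2], v = -u^3/2 + 7*u + 4 is on top; that piece has area ∫[0,2] (-u^3/2 + 2*u) du = 2.
Total enclosed area = 2 + 2 = 4.

4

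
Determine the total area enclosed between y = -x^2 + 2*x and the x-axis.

The curve meets the x-axis where -x^2 + 2*x = 0, i.e. -x*(x - 2) = 0, at x = 0, 2.
On [0, 2] the curve lies above the axis; ∫[0,2] (-x^2 + 2*x) dx = 4/3, giving area 4/3.

4/3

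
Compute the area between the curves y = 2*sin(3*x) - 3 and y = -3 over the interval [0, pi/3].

On [0, pi/3], (2*sin(3*x) - 3) - (-3) = 2*sin(3*x) is ≥ 0 throughout, so the area is a single integral of |2*sin(3*x)|.
∫[0,pi/3] (2*sin(3*x)) dx = 4/3.

4/3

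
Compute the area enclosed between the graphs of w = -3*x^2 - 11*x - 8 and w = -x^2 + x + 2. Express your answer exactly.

Set the curves equal: -3*x^2 - 11*x - 8 = -x^2 + x + 2, so -2*x^2 - 12*x - 10 = 0, which factors as -2*(x + 1)*(x + 5) = 0. The curves meet at x = -5, -1.
On [-5, -1], w = -3*x^2 - 11*x - 8 is on top; that piece has area ∫[-5,-1] (-2*x^2 - 12*x - 10) dx = 64/3.

64/3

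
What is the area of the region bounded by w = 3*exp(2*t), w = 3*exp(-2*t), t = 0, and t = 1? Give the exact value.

-3 + 3*exp(-2)/2 + 3*exp(2)/2

On [0, 1], (3*exp(2*t)) - (3*exp(-2*t)) = 3*exp(2*t) - 3*exp(-2*t) is ≥ 0 throughout, so the area is a single integral of |3*exp(2*t) - 3*exp(-2*t)|.
∫[0,1] (3*exp(2*t) - 3*exp(-2*t)) dt = -3 + 3*exp(-2)/2 + 3*exp(2)/2.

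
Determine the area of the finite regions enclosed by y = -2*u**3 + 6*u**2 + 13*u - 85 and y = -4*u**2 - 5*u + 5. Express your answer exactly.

Set the curves equal: -2*u**3 + 6*u**2 + 13*u - 85 = -4*u**2 - 5*u + 5, so -2*u**3 + 10*u**2 + 18*u - 90 = 0, which factors as -2*(u - 5)*(u - 3)*(u + 3) = 0. The curves meet at u = -3, 3, 5.
On [-3, 3], y = -4*u**2 - 5*u + 5 is on top; that piece has area ∫[-3,3] (-(-2*u**3 + 10*u**2 + 18*u - 90)) du = 360.
On [3, 5], y = -2*u**3 + 6*u**2 + 13*u - 85 is on top; that piece has area ∫[3,5] (-2*u**3 + 10*u**2 + 18*u - 90) du = 56/3.
Total enclosed area = 360 + 56/3 = 1136/3.

1136/3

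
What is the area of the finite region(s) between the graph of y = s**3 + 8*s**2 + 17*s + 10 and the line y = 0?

The curve meets the s-axis where s**3 + 8*s**2 + 17*s + 10 = 0, i.e. (s + 1)*(s + 2)*(s + 5) = 0, at s = -5, -2, -1.
On [-5, -2] the curve lies above the axis; ∫[-5,-2] (s**3 + 8*s**2 + 17*s + 10) ds = 45/4, giving area 45/4.
On [-2, -1] the curve lies below the axis; ∫[-2,-1] (s**3 + 8*s**2 + 17*s + 10) ds = -7/12, giving area 7/12.
Total area = 45/4 + 7/12 = 71/6.

71/6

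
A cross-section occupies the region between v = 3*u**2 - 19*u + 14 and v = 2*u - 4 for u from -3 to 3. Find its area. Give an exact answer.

206

The difference (3*u**2 - 19*u + 14) - (2*u - 4) = 3*u**2 - 21*u + 18 changes sign at u = 1 inside [-3, 3], so split the integral there.
∫[-3,1] (3*u**2 - 21*u + 18) du = 184.
∫[1,3] (3*u**2 - 21*u + 18) du = -22; the area of that piece is 22.
Total area = 184 + 22 = 206.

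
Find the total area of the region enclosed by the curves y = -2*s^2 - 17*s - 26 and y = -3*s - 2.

1/3

Set the curves equal: -2*s^2 - 17*s - 26 = -3*s - 2, so -2*s^2 - 14*s - 24 = 0, which factors as -2*(s + 3)*(s + 4) = 0. The curves meet at s = -4, -3.
On [-4, -3], y = -2*s^2 - 17*s - 26 is on top; that piece has area ∫[-4,-3] (-2*s^2 - 14*s - 24) ds = 1/3.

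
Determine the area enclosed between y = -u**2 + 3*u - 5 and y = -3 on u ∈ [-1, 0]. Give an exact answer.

On [-1, 0], (-u**2 + 3*u - 5) - (-3) = -u**2 + 3*u - 2 is ≤ 0 throughout, so the area is a single integral of |-u**2 + 3*u - 2|.
∫[-1,0] (-u**2 + 3*u - 2) du = -23/6; the area of that piece is 23/6.

23/6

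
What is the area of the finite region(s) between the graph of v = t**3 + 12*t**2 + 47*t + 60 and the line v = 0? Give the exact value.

1/2

The curve meets the t-axis where t**3 + 12*t**2 + 47*t + 60 = 0, i.e. (t + 3)*(t + 4)*(t + 5) = 0, at t = -5, -4, -3.
On [-5, -4] the curve lies above the axis; ∫[-5,-4] (t**3 + 12*t**2 + 47*t + 60) dt = 1/4, giving area 1/4.
On [-4, -3] the curve lies below the axis; ∫[-4,-3] (t**3 + 12*t**2 + 47*t + 60) dt = -1/4, giving area 1/4.
Total area = 1/4 + 1/4 = 1/2.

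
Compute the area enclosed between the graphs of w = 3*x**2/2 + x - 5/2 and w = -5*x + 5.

54

Set the curves equal: 3*x**2/2 + x - 5/2 = -5*x + 5, so 3*x**2/2 + 6*x - 15/2 = 0, which factors as 3*(x - 1)*(x + 5)/2 = 0. The curves meet at x = -5, 1.
On [-5, 1], w = -5*x + 5 is on top; that piece has area ∫[-5,1] (-(3*x**2/2 + 6*x - 15/2)) dx = 54.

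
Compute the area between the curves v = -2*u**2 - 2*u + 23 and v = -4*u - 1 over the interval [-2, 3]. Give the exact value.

305/3

On [-2, 3], (-2*u**2 - 2*u + 23) - (-4*u - 1) = -2*u**2 + 2*u + 24 is ≥ 0 throughout, so the area is a single integral of |-2*u**2 + 2*u + 24|.
∫[-2,3] (-2*u**2 + 2*u + 24) du = 305/3.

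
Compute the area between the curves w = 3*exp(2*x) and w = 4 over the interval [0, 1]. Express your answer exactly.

-13/2 - 4*log(3) + 8*log(2) + 3*exp(2)/2

The difference (3*exp(2*x)) - (4) = 3*exp(2*x) - 4 changes sign at x = -log(3)/2 + log(2) inside [0, 1], so split the integral there.
∫[0,-log(3)/2 + log(2)] (3*exp(2*x) - 4) dx = log(9/16) + 1/2; the area of that piece is -1/2 + log(16/9).
∫[-log(3)/2 + log(2),1] (3*exp(2*x) - 4) dx = -6 - 2*log(3) + 4*log(2) + 3*exp(2)/2.
Total area = (-1/2 + log(16/9)) + (-6 - 2*log(3) + 4*log(2) + 3*exp(2)/2) = -13/2 - 4*log(3) + 8*log(2) + 3*exp(2)/2.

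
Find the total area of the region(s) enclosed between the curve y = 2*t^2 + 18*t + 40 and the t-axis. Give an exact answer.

The curve meets the t-axis where 2*t^2 + 18*t + 40 = 0, i.e. 2*(t + 4)*(t + 5) = 0, at t = -5, -4.
On [-5, -4] the curve lies below the axis; ∫[-5,-4] (2*t^2 + 18*t + 40) dt = -1/3, giving area 1/3.

1/3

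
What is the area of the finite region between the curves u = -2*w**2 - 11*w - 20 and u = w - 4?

Both boundary curves give u as a function of w, so integrate with respect to w. Setting them equal: -2*w**2 - 12*w - 16 = 0, i.e. -2*(w + 2)*(w + 4) = 0, so they meet at w = -4, -2.
For w in [-4, -2], u = -2*w**2 - 11*w - 20 is on the right; area = ∫[-4,-2] (-2*w**2 - 12*w - 16) dw = 8/3.

8/3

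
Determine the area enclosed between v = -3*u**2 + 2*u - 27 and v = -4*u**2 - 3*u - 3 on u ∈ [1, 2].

On [1, 2], (-3*u**2 + 2*u - 27) - (-4*u**2 - 3*u - 3) = u**2 + 5*u - 24 is ≤ 0 throughout, so the area is a single integral of |u**2 + 5*u - 24|.
∫[1,2] (u**2 + 5*u - 24) du = -85/6; the area of that piece is 85/6.

85/6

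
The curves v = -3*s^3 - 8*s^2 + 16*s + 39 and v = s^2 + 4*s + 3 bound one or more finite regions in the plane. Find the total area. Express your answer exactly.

Set the curves equal: -3*s^3 - 8*s^2 + 16*s + 39 = s^2 + 4*s + 3, so -3*s^3 - 9*s^2 + 12*s + 36 = 0, which factors as -3*(s - 2)*(s + 2)*(s + 3) = 0. The curves meet at s = -3, -2, 2.
On [-3, -2], v = s^2 + 4*s + 3 is on top; that piece has area ∫[-3,-2] (-(-3*s^3 - 9*s^2 + 12*s + 36)) ds = 9/4.
On [-2, 2], v = -3*s^3 - 8*s^2 + 16*s + 39 is on top; that piece has area ∫[-2,2] (-3*s^3 - 9*s^2 + 12*s + 36) ds = 96.
Total enclosed area = 9/4 + 96 = 393/4.

393/4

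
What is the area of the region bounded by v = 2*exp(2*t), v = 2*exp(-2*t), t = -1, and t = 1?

The difference (2*exp(2*t)) - (2*exp(-2*t)) = 2*exp(2*t) - 2*exp(-2*t) changes sign at t = 0 inside [-1, 1], so split the integral there.
∫[-1,0] (2*exp(2*t) - 2*exp(-2*t)) dt = -exp(2) - exp(-2) + 2; the area of that piece is -2 + exp(-2) + exp(2).
∫[0,1] (2*exp(2*t) - 2*exp(-2*t)) dt = -2 + exp(-2) + exp(2).
Total area = (-2 + exp(-2) + exp(2)) + (-2 + exp(-2) + exp(2)) = -4 + 2*exp(-2) + 2*exp(2).

-4 + 2*exp(-2) + 2*exp(2)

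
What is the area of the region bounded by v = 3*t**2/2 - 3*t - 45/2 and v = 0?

128

Set the curves equal: 3*t**2/2 - 3*t - 45/2 = 0, so 3*t**2/2 - 3*t - 45/2 = 0, which factors as 3*(t - 5)*(t + 3)/2 = 0. The curves meet at t = -3, 5.
On [-3, 5], v = 0 is on top; that piece has area ∫[-3,5] (-(3*t**2/2 - 3*t - 45/2)) dt = 128.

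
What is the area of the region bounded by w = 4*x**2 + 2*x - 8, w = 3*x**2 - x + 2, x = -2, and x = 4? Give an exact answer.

154/3

The difference (4*x**2 + 2*x - 8) - (3*x**2 - x + 2) = x**2 + 3*x - 10 changes sign at x = 2 inside [-2, 4], so split the integral there.
∫[-2,2] (x**2 + 3*x - 10) dx = -104/3; the area of that piece is 104/3.
∫[2,4] (x**2 + 3*x - 10) dx = 50/3.
Total area = 104/3 + 50/3 = 154/3.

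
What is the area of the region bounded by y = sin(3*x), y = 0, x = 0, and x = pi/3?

2/3

On [0, pi/3], (sin(3*x)) - (0) = sin(3*x) is ≥ 0 throughout, so the area is a single integral of |sin(3*x)|.
∫[0,pi/3] (sin(3*x)) dx = 2/3.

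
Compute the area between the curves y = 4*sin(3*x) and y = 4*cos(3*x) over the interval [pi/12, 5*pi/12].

On [pi/12, 5*pi/12], (4*sin(3*x)) - (4*cos(3*x)) = 4*sin(3*x) - 4*cos(3*x) is ≥ 0 throughout, so the area is a single integral of |4*sin(3*x) - 4*cos(3*x)|.
∫[pi/12,5*pi/12] (4*sin(3*x) - 4*cos(3*x)) dx = 8*sqrt(2)/3.

8*sqrt(2)/3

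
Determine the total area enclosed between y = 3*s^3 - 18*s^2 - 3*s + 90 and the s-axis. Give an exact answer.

1221/4

The curve meets the s-axis where 3*s^3 - 18*s^2 - 3*s + 90 = 0, i.e. 3*(s - 5)*(s - 3)*(s + 2) = 0, at s = -2, 3, 5.
On [-2, 3] the curve lies above the axis; ∫[-2,3] (3*s^3 - 18*s^2 - 3*s + 90) ds = 1125/4, giving area 1125/4.
On [3, 5] the curve lies below the axis; ∫[3,5] (3*s^3 - 18*s^2 - 3*s + 90) ds = -24, giving area 24.
Total area = 1125/4 + 24 = 1221/4.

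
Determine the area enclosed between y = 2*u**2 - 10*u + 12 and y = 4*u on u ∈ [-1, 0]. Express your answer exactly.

On [-1, 0], (2*u**2 - 10*u + 12) - (4*u) = 2*u**2 - 14*u + 12 is ≥ 0 throughout, so the area is a single integral of |2*u**2 - 14*u + 12|.
∫[-1,0] (2*u**2 - 14*u + 12) du = 59/3.

59/3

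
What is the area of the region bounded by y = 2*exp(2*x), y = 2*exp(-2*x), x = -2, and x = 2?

-4 + 2*exp(-4) + 2*exp(4)

The difference (2*exp(2*x)) - (2*exp(-2*x)) = 2*exp(2*x) - 2*exp(-2*x) changes sign at x = 0 inside [-2, 2], so split the integral there.
∫[-2,0] (2*exp(2*x) - 2*exp(-2*x)) dx = -exp(4) - exp(-4) + 2; the area of that piece is -2 + exp(-4) + exp(4).
∫[0,2] (2*exp(2*x) - 2*exp(-2*x)) dx = -2 + exp(-4) + exp(4).
Total area = (-2 + exp(-4) + exp(4)) + (-2 + exp(-4) + exp(4)) = -4 + 2*exp(-4) + 2*exp(4).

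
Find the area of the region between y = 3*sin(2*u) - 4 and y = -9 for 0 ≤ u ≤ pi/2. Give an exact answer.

3 + 5*pi/2

On [0, pi/2], (3*sin(2*u) - 4) - (-9) = 3*sin(2*u) + 5 is ≥ 0 throughout, so the area is a single integral of |3*sin(2*u) + 5|.
∫[0,pi/2] (3*sin(2*u) + 5) du = 3 + 5*pi/2.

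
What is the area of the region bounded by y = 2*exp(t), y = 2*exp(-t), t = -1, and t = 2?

The difference (2*exp(t)) - (2*exp(-t)) = 2*exp(t) - 2*exp(-t) changes sign at t = 0 inside [-1, 2], so split the integral there.
∫[-1,0] (2*exp(t) - 2*exp(-t)) dt = -2*exp(1) - 2*exp(-1) + 4; the area of that piece is -4 + 2*exp(-1) + 2*exp(1).
∫[0,2] (2*exp(t) - 2*exp(-t)) dt = -4 + 2*exp(-2) + 2*exp(2).
Total area = (-4 + 2*exp(-1) + 2*exp(1)) + (-4 + 2*exp(-2) + 2*exp(2)) = -8 + 2*exp(-2) + 2*exp(-1) + 2*exp(1) + 2*exp(2).

-8 + 2*exp(-2) + 2*exp(-1) + 2*exp(1) + 2*exp(2)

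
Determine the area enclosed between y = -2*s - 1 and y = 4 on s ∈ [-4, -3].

2

On [-4, -3], (-2*s - 1) - (4) = -2*s - 5 is ≥ 0 throughout, so the area is a single integral of |-2*s - 5|.
∫[-4,-3] (-2*s - 5) ds = 2.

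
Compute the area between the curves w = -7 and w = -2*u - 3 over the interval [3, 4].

On [3, 4], (-7) - (-2*u - 3) = 2*u - 4 is ≥ 0 throughout, so the area is a single integral of |2*u - 4|.
∫[3,4] (2*u - 4) du = 3.

3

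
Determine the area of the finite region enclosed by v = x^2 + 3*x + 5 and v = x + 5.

Set the curves equal: x^2 + 3*x + 5 = x + 5, so x^2 + 2*x = 0, which factors as x*(x + 2) = 0. The curves meet at x = -2, 0.
On [-2, 0], v = x + 5 is on top; that piece has area ∫[-2,0] (-(x^2 + 2*x)) dx = 4/3.

4/3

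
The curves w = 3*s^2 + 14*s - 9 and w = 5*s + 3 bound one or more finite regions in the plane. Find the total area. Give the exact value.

125/2

Set the curves equal: 3*s^2 + 14*s - 9 = 5*s + 3, so 3*s^2 + 9*s - 12 = 0, which factors as 3*(s - 1)*(s + 4) = 0. The curves meet at s = -4, 1.
On [-4, 1], w = 5*s + 3 is on top; that piece has area ∫[-4,1] (-(3*s^2 + 9*s - 12)) ds = 125/2.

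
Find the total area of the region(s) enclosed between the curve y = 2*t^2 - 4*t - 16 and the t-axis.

72

The curve meets the t-axis where 2*t^2 - 4*t - 16 = 0, i.e. 2*(t - 4)*(t + 2) = 0, at t = -2, 4.
On [-2, 4] the curve lies below the axis; ∫[-2,4] (2*t^2 - 4*t - 16) dt = -72, giving area 72.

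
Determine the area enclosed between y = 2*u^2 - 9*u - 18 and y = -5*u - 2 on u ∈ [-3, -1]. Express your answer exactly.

12

The difference (2*u^2 - 9*u - 18) - (-5*u - 2) = 2*u^2 - 4*u - 16 changes sign at u = -2 inside [-3, -1], so split the integral there.
∫[-3,-2] (2*u^2 - 4*u - 16) du = 20/3.
∫[-2,-1] (2*u^2 - 4*u - 16) du = -16/3; the area of that piece is 16/3.
Total area = 20/3 + 16/3 = 12.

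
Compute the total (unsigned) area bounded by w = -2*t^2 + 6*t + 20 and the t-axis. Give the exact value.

343/3

The curve meets the t-axis where -2*t^2 + 6*t + 20 = 0, i.e. -2*(t - 5)*(t + 2) = 0, at t = -2, 5.
On [-2, 5] the curve lies above the axis; ∫[-2,5] (-2*t^2 + 6*t + 20) dt = 343/3, giving area 343/3.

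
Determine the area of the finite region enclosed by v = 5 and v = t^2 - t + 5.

1/6

Set the curves equal: 5 = t^2 - t + 5, so -t^2 + t = 0, which factors as -t*(t - 1) = 0. The curves meet at t = 0, 1.
On [0, 1], v = 5 is on top; that piece has area ∫[0,1] (-t^2 + t) dt = 1/6.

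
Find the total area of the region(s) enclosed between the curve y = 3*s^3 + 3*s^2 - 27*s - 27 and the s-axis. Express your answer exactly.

148

The curve meets the s-axis where 3*s^3 + 3*s^2 - 27*s - 27 = 0, i.e. 3*(s - 3)*(s + 1)*(s + 3) = 0, at s = -3, -1, 3.
On [-3, -1] the curve lies above the axis; ∫[-3,-1] (3*s^3 + 3*s^2 - 27*s - 27) ds = 20, giving area 20.
On [-1, 3] the curve lies below the axis; ∫[-1,3] (3*s^3 + 3*s^2 - 27*s - 27) ds = -128, giving area 128.
Total area = 20 + 128 = 148.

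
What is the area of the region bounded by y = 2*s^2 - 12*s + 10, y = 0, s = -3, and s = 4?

374/3

The difference (2*s^2 - 12*s + 10) - (0) = 2*s^2 - 12*s + 10 changes sign at s = 1 inside [-3, 4], so split the integral there.
∫[-3,1] (2*s^2 - 12*s + 10) ds = 320/3.
∫[1,4] (2*s^2 - 12*s + 10) ds = -18; the area of that piece is 18.
Total area = 320/3 + 18 = 374/3.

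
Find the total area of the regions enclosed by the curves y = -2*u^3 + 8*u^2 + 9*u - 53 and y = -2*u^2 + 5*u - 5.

Set the curves equal: -2*u^3 + 8*u^2 + 9*u - 53 = -2*u^2 + 5*u - 5, so -2*u^3 + 10*u^2 + 4*u - 48 = 0, which factors as -2*(u - 4)*(u - 3)*(u + 2) = 0. The curves meet at u = -2, 3, 4.
On [-2, 3], y = -2*u^2 + 5*u - 5 is on top; that piece has area ∫[-2,3] (-(-2*u^3 + 10*u^2 + 4*u - 48)) du = 875/6.
On [3, 4], y = -2*u^3 + 8*u^2 + 9*u - 53 is on top; that piece has area ∫[3,4] (-2*u^3 + 10*u^2 + 4*u - 48) du = 11/6.
Total enclosed area = 875/6 + 11/6 = 443/3.

443/3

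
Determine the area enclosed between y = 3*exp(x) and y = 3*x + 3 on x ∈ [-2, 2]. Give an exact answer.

On [-2, 2], (3*exp(x)) - (3*x + 3) = -3*x + 3*exp(x) - 3 is ≥ 0 throughout, so the area is a single integral of |-3*x + 3*exp(x) - 3|.
∫[-2,2] (-3*x + 3*exp(x) - 3) dx = -12 - 3*exp(-2) + 3*exp(2).

-12 - 3*exp(-2) + 3*exp(2)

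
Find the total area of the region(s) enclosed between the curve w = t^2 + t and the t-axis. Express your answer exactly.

1/6

The curve meets the t-axis where t^2 + t = 0, i.e. t*(t + 1) = 0, at t = -1, 0.
On [-1, 0] the curve lies below the axis; ∫[-1,0] (t^2 + t) dt = -1/6, giving area 1/6.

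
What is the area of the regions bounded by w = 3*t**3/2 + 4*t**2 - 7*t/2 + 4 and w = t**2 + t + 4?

71/4

Set the curves equal: 3*t**3/2 + 4*t**2 - 7*t/2 + 4 = t**2 + t + 4, so 3*t**3/2 + 3*t**2 - 9*t/2 = 0, which factors as 3*t*(t - 1)*(t + 3)/2 = 0. The curves meet at t = -3, 0, 1.
On [-3, 0], w = 3*t**3/2 + 4*t**2 - 7*t/2 + 4 is on top; that piece has area ∫[-3,0] (3*t**3/2 + 3*t**2 - 9*t/2) dt = 135/8.
On [0, 1], w = t**2 + t + 4 is on top; that piece has area ∫[0,1] (-(3*t**3/2 + 3*t**2 - 9*t/2)) dt = 7/8.
Total enclosed area = 135/8 + 7/8 = 71/4.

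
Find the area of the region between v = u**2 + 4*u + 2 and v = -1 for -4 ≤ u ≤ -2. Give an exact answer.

2

The difference (u**2 + 4*u + 2) - (-1) = u**2 + 4*u + 3 changes sign at u = -3 inside [-4, -2], so split the integral there.
∫[-4,-3] (u**2 + 4*u + 3) du = 4/3.
∫[-3,-2] (u**2 + 4*u + 3) du = -2/3; the area of that piece is 2/3.
Total area = 4/3 + 2/3 = 2.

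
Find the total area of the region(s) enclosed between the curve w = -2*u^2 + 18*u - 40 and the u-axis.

1/3

The curve meets the u-axis where -2*u^2 + 18*u - 40 = 0, i.e. -2*(u - 5)*(u - 4) = 0, at u = 4, 5.
On [4, 5] the curve lies above the axis; ∫[4,5] (-2*u^2 + 18*u - 40) du = 1/3, giving area 1/3.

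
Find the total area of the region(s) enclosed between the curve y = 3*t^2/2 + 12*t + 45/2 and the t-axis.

2

The curve meets the t-axis where 3*t^2/2 + 12*t + 45/2 = 0, i.e. 3*(t + 3)*(t + 5)/2 = 0, at t = -5, -3.
On [-5, -3] the curve lies below the axis; ∫[-5,-3] (3*t^2/2 + 12*t + 45/2) dt = -2, giving area 2.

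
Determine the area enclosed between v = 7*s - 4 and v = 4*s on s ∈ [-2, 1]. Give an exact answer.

33/2

On [-2, 1], (7*s - 4) - (4*s) = 3*s - 4 is ≤ 0 throughout, so the area is a single integral of |3*s - 4|.
∫[-2,1] (3*s - 4) ds = -33/2; the area of that piece is 33/2.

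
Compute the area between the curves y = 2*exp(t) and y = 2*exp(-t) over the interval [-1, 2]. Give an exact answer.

-8 + 2*exp(-2) + 2*exp(-1) + 2*exp(1) + 2*exp(2)

The difference (2*exp(t)) - (2*exp(-t)) = 2*exp(t) - 2*exp(-t) changes sign at t = 0 inside [-1, 2], so split the integral there.
∫[-1,0] (2*exp(t) - 2*exp(-t)) dt = -2*exp(1) - 2*exp(-1) + 4; the area of that piece is -4 + 2*exp(-1) + 2*exp(1).
∫[0,2] (2*exp(t) - 2*exp(-t)) dt = -4 + 2*exp(-2) + 2*exp(2).
Total area = (-4 + 2*exp(-1) + 2*exp(1)) + (-4 + 2*exp(-2) + 2*exp(2)) = -8 + 2*exp(-2) + 2*exp(-1) + 2*exp(1) + 2*exp(2).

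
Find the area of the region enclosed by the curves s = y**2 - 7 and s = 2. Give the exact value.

Both boundary curves give s as a function of y, so integrate with respect to y. Setting them equal: y**2 - 9 = 0, i.e. (y - 3)*(y + 3) = 0, so they meet at y = -3, 3.
For y in [-3, 3], s = y**2 - 7 is on the left; area = ∫[-3,3] (-(y**2 - 9)) dy = 36.

36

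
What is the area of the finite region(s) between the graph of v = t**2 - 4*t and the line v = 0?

The curve meets the t-axis where t**2 - 4*t = 0, i.e. t*(t - 4) = 0, at t = 0, 4.
On [0, 4] the curve lies below the axis; ∫[0,4] (t**2 - 4*t) dt = -32/3, giving area 32/3.

32/3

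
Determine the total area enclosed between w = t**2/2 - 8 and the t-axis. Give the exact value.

128/3

The curve meets the t-axis where t**2/2 - 8 = 0, i.e. (t - 4)*(t + 4)/2 = 0, at t = -4, 4.
On [-4, 4] the curve lies below the axis; ∫[-4,4] (t**2/2 - 8) dt = -128/3, giving area 128/3.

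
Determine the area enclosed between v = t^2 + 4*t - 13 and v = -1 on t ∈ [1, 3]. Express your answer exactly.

8

The difference (t^2 + 4*t - 13) - (-1) = t^2 + 4*t - 12 changes sign at t = 2 inside [1, 3], so split the integral there.
∫[1,2] (t^2 + 4*t - 12) dt = -11/3; the area of that piece is 11/3.
∫[2,3] (t^2 + 4*t - 12) dt = 13/3.
Total area = 11/3 + 13/3 = 8.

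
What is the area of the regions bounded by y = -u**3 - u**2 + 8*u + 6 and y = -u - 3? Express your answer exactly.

148/3

Set the curves equal: -u**3 - u**2 + 8*u + 6 = -u - 3, so -u**3 - u**2 + 9*u + 9 = 0, which factors as -(u - 3)*(u + 1)*(u + 3) = 0. The curves meet at u = -3, -1, 3.
On [-3, -1], y = -u - 3 is on top; that piece has area ∫[-3,-1] (-(-u**3 - u**2 + 9*u + 9)) du = 20/3.
On [-1, 3], y = -u**3 - u**2 + 8*u + 6 is on top; that piece has area ∫[-1,3] (-u**3 - u**2 + 9*u + 9) du = 128/3.
Total enclosed area = 20/3 + 128/3 = 148/3.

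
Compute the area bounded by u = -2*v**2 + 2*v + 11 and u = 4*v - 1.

125/3

Both boundary curves give u as a function of v, so integrate with respect to v. Setting them equal: -2*v**2 - 2*v + 12 = 0, i.e. -2*(v - 2)*(v + 3) = 0, so they meet at v = -3, 2.
For v in [-3, 2], u = -2*v**2 + 2*v + 11 is on the right; area = ∫[-3,2] (-2*v**2 - 2*v + 12) dv = 125/3.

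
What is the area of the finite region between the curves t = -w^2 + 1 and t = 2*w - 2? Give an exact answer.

32/3

Both boundary curves give t as a function of w, so integrate with respect to w. Setting them equal: -w^2 - 2*w + 3 = 0, i.e. -(w - 1)*(w + 3) = 0, so they meet at w = -3, 1.
For w in [-3, 1], t = -w^2 + 1 is on the right; area = ∫[-3,1] (-w^2 - 2*w + 3) dw = 32/3.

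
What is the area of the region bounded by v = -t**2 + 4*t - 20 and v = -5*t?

1/6

Set the curves equal: -t**2 + 4*t - 20 = -5*t, so -t**2 + 9*t - 20 = 0, which factors as -(t - 5)*(t - 4) = 0. The curves meet at t = 4, 5.
On [4, 5], v = -t**2 + 4*t - 20 is on top; that piece has area ∫[4,5] (-t**2 + 9*t - 20) dt = 1/6.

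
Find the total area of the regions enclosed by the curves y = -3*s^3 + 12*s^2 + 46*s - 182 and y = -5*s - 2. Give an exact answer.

3901/4

Set the curves equal: -3*s^3 + 12*s^2 + 46*s - 182 = -5*s - 2, so -3*s^3 + 12*s^2 + 51*s - 180 = 0, which factors as -3*(s - 5)*(s - 3)*(s + 4) = 0. The curves meet at s = -4, 3, 5.
On [-4, 3], y = -5*s - 2 is on top; that piece has area ∫[-4,3] (-(-3*s^3 + 12*s^2 + 51*s - 180)) ds = 3773/4.
On [3, 5], y = -3*s^3 + 12*s^2 + 46*s - 182 is on top; that piece has area ∫[3,5] (-3*s^3 + 12*s^2 + 51*s - 180) ds = 32.
Total enclosed area = 3773/4 + 32 = 3901/4.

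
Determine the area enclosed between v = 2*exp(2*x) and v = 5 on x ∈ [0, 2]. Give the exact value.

The difference (2*exp(2*x)) - (5) = 2*exp(2*x) - 5 changes sign at x = -log(2)/2 + log(5)/2 inside [0, 2], so split the integral there.
∫[0,-log(2)/2 + log(5)/2] (2*exp(2*x) - 5) dx = log(4*sqrt(10)/125) + 3/2; the area of that piece is -3/2 + log(25*sqrt(10)/8).
∫[-log(2)/2 + log(5)/2,2] (2*exp(2*x) - 5) dx = -25/2 - 5*log(2)/2 + 5*log(5)/2 + exp(4).
Total area = (-3/2 + log(25*sqrt(10)/8)) + (-25/2 - 5*log(2)/2 + 5*log(5)/2 + exp(4)) = -14 - 11*log(2)/2 + log(10)/2 + 9*log(5)/2 + exp(4).

-14 - 11*log(2)/2 + log(10)/2 + 9*log(5)/2 + exp(4)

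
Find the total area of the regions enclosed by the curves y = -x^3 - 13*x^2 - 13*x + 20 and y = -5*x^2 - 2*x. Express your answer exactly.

443/6

Set the curves equal: -x^3 - 13*x^2 - 13*x + 20 = -5*x^2 - 2*x, so -x^3 - 8*x^2 - 11*x + 20 = 0, which factors as -(x - 1)*(x + 4)*(x + 5) = 0. The curves meet at x = -5, -4, 1.
On [-5, -4], y = -5*x^2 - 2*x is on top; that piece has area ∫[-5,-4] (-(-x^3 - 8*x^2 - 11*x + 20)) dx = 11/12.
On [-4, 1], y = -x^3 - 13*x^2 - 13*x + 20 is on top; that piece has area ∫[-4,1] (-x^3 - 8*x^2 - 11*x + 20) dx = 875/12.
Total enclosed area = 11/12 + 875/12 = 443/6.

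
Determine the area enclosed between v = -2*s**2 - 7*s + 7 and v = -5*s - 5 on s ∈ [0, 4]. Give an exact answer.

The difference (-2*s**2 - 7*s + 7) - (-5*s - 5) = -2*s**2 - 2*s + 12 changes sign at s = 2 inside [0, 4], so split the integral there.
∫[0,2] (-2*s**2 - 2*s + 12) ds = 44/3.
∫[2,4] (-2*s**2 - 2*s + 12) ds = -76/3; the area of that piece is 76/3.
Total area = 44/3 + 76/3 = 40.

40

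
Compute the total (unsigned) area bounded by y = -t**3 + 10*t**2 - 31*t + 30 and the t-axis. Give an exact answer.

The curve meets the t-axis where -t**3 + 10*t**2 - 31*t + 30 = 0, i.e. -(t - 5)*(t - 3)*(t - 2) = 0, at t = 2, 3, 5.
On [2, 3] the curve lies below the axis; ∫[2,3] (-t**3 + 10*t**2 - 31*t + 30) dt = -5/12, giving area 5/12.
On [3, 5] the curve lies above the axis; ∫[3,5] (-t**3 + 10*t**2 - 31*t + 30) dt = 8/3, giving area 8/3.
Total area = 5/12 + 8/3 = 37/12.

37/12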